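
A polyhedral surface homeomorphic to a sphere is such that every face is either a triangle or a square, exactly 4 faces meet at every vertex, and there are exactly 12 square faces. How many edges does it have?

36

Let x be the number of triangles; then F = 12 + x.
Edge–face incidences: 2E = 4·12 + 3·x = 48 + 3x.
Every vertex has degree 4, so 4V = 2E.
Euler: V − E + F = 2 ⇒ (2E)/4 − E + (12 + x) = 2.
Multiply by 8: 2·(2E) − 4·(2E) + 8·(12 + x) = 16, i.e. 96 + 8x − 2·(48 + 3x) = 16.
Collecting terms: 2x = 16, so x = 8.
Then 2E = 48 + 3·8 = 72, so E = 36, V = 2E/4 = 18, F = 12 + 8 = 20.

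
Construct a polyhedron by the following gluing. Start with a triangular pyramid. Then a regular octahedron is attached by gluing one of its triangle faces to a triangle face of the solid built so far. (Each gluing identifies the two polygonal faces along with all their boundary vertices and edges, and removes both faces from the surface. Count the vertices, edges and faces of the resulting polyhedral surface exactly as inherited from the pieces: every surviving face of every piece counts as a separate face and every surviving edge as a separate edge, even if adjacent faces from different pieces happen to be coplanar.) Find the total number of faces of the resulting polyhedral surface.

10

A triangular pyramid: V=4, E=6, F=4.
Attach a regular octahedron (V=6, E=12, F=8) along a 3-gon: merge 3 vertices and 3 edges, delete both glued faces → V=7, E=15, F=10.
Check: V − E + F = 7 − 15 + 10 = 2.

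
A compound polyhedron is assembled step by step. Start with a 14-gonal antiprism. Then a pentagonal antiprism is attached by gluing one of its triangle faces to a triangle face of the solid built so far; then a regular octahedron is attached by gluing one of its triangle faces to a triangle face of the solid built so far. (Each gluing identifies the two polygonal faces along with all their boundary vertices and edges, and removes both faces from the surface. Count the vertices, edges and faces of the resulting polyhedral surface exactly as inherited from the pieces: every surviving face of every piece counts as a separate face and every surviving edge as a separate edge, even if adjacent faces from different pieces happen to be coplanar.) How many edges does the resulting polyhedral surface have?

82

A 14-gonal antiprism: V=28, E=56, F=30.
Attach a pentagonal antiprism (V=10, E=20, F=12) along a 3-gon: merge 3 vertices and 3 edges, delete both glued faces → V=35, E=73, F=40.
Attach a regular octahedron (V=6, E=12, F=8) along a 3-gon: merge 3 vertices and 3 edges, delete both glued faces → V=38, E=82, F=46.
Check: V − E + F = 38 − 82 + 46 = 2.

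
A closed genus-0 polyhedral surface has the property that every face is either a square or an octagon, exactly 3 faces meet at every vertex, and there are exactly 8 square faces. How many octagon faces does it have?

2

Let x be the number of octagons; then F = 8 + x.
Edge–face incidences: 2E = 4·8 + 8·x = 32 + 8x.
Every vertex has degree 3, so 3V = 2E.
Euler: V − E + F = 2 ⇒ (2E)/3 − E + (8 + x) = 2.
Multiply by 6: 2·(2E) − 3·(2E) + 6·(8 + x) = 12, i.e. 48 + 6x − (32 + 8x) = 12.
Collecting terms: −2x + 16 = 12, so −2x = −4, so x = 2.
Then 2E = 32 + 8·2 = 48, so E = 24, V = 2E/3 = 16, F = 8 + 2 = 10.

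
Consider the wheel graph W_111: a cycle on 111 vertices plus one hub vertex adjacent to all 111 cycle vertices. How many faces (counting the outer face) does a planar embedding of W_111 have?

W_111 has V = 111 + 1 = 112 vertices and E = 2·111 = 222 edges.
By Euler's formula F = 2 − V + E = 2 − 112 + 222 = 112.

112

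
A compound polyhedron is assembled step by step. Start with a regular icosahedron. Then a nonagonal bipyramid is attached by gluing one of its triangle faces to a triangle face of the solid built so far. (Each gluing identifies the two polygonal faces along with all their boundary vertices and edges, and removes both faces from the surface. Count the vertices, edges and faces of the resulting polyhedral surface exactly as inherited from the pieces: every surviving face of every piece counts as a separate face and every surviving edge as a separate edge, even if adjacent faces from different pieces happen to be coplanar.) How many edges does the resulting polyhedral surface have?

A regular icosahedron: V=12, E=30, F=20.
Attach a nonagonal bipyramid (V=11, E=27, F=18) along a 3-gon: merge 3 vertices and 3 edges, delete both glued faces → V=20, E=54, F=36.
Check: V − E + F = 20 − 54 + 36 = 2.

54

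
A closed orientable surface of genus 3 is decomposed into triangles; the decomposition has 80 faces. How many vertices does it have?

36

χ = 2 − 2·3 = -4, and every face is a triangle so 3F = 2E.
E = 3·80/2 = 120. Then V = -4 + E − F = -4 + 120 − 80 = 36.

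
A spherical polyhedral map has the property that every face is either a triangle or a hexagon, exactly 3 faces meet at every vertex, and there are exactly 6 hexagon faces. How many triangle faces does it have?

Let x be the number of triangles; then F = 6 + x.
Edge–face incidences: 2E = 6·6 + 3·x = 36 + 3x.
Every vertex has degree 3, so 3V = 2E.
Euler: V − E + F = 2 ⇒ (2E)/3 − E + (6 + x) = 2.
Multiply by 6: 2·(2E) − 3·(2E) + 6·(6 + x) = 12, i.e. 36 + 6x − (36 + 3x) = 12.
Collecting terms: 3x = 12, so x = 4.
Then 2E = 36 + 3·4 = 48, so E = 24, V = 2E/3 = 16, F = 6 + 4 = 10.

4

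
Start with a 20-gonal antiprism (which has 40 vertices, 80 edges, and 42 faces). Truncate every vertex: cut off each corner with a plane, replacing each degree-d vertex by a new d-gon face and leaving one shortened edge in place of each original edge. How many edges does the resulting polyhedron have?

Truncation replaces each original edge-end by a new vertex, so V′ = 2E = 160.
Each original edge survives, and each old vertex of degree d contributes d new edges; summing degrees gives Σd = 2E, so E′ = E + 2E = 3E = 240.
Each original face survives and each original vertex becomes one new face: F′ = F + V = 82.

240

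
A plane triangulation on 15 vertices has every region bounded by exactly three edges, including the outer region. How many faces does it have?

In a plane triangulation 3F = 2E and V − E + F = 2, so F = 2V − 4 = 2·15 − 4 = 26.

26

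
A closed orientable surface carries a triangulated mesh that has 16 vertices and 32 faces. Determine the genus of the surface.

Every face is a triangle, so 2E = 3·32 = 96, giving E = 48.
χ = V − E + F = 16 − 48 + 32 = 0.
For a closed orientable surface χ = 2 − 2g, so g = (2 − (0))/2 = 1.

1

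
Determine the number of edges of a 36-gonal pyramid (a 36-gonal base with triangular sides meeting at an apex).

A pyramid on an n-gon base has one n-gon and n triangles: V = 36 + 1 = 37, E = 2·36 = 72, F = 36 + 1 = 37.

72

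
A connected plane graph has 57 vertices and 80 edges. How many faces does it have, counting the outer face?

25

Euler's formula for a connected plane graph: V − E + F = 2, so F = 2 − 57 + 80 = 25.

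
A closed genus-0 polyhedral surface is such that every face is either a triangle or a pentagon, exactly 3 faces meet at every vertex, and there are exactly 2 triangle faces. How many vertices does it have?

Let x be the number of pentagons; then F = 2 + x.
Edge–face incidences: 2E = 3·2 + 5·x = 6 + 5x.
Every vertex has degree 3, so 3V = 2E.
Euler: V − E + F = 2 ⇒ (2E)/3 − E + (2 + x) = 2.
Multiply by 6: 2·(2E) − 3·(2E) + 6·(2 + x) = 12, i.e. 12 + 6x − (6 + 5x) = 12.
Collecting terms: x + 6 = 12, so x = 6.
Then 2E = 6 + 5·6 = 36, so E = 18, V = 2E/3 = 12, F = 2 + 6 = 8.

12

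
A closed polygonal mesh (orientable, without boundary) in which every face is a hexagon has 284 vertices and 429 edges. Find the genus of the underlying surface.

Every face is a hexagon and each edge borders two faces, so 6F = 2·429, giving F = 143.
χ = V − E + F = 284 − 429 + 143 = -2.
For a closed orientable surface χ = 2 − 2g, so g = (2 − (-2))/2 = 2.

2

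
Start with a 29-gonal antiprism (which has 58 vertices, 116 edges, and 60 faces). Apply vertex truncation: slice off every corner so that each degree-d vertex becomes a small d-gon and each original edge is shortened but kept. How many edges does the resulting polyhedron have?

Truncation replaces each original edge-end by a new vertex, so V′ = 2E = 232.
Each original edge survives, and each old vertex of degree d contributes d new edges; summing degrees gives Σd = 2E, so E′ = E + 2E = 3E = 348.
Each original face survives and each original vertex becomes one new face: F′ = F + V = 118.

348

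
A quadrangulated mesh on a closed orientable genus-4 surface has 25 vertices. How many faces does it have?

31

χ = 2 − 2·4 = -6, and every face is a square so 4F = 2E.
V − E + F = -6 with E = 4F/2 gives 25 − (4/2 − 1)·F = -6, so F = 31 and E = 62.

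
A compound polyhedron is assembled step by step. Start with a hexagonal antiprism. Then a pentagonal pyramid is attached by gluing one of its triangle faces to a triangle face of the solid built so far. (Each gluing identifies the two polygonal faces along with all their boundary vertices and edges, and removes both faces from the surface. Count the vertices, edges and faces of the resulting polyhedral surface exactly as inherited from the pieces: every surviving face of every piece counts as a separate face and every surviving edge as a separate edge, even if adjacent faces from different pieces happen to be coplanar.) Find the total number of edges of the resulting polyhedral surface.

A hexagonal antiprism: V=12, E=24, F=14.
Attach a pentagonal pyramid (V=6, E=10, F=6) along a 3-gon: merge 3 vertices and 3 edges, delete both glued faces → V=15, E=31, F=18.
Check: V − E + F = 15 − 31 + 18 = 2.

31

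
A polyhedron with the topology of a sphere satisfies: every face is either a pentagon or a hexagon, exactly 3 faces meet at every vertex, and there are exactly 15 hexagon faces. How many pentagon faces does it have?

Let x be the number of pentagons; then F = 15 + x.
Edge–face incidences: 2E = 6·15 + 5·x = 90 + 5x.
Every vertex has degree 3, so 3V = 2E.
Euler: V − E + F = 2 ⇒ (2E)/3 − E + (15 + x) = 2.
Multiply by 6: 2·(2E) − 3·(2E) + 6·(15 + x) = 12, i.e. 90 + 6x − (90 + 5x) = 12.
Collecting terms: x = 12.
Then 2E = 90 + 5·12 = 150, so E = 75, V = 2E/3 = 50, F = 15 + 12 = 27.

12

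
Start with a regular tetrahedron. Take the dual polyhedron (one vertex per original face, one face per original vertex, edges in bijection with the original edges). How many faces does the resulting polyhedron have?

4

The base solid has V = 4, E = 6, F = 4.
The dual swaps V and F and preserves E: V′ = F = 4, E′ = E = 6, F′ = V = 4.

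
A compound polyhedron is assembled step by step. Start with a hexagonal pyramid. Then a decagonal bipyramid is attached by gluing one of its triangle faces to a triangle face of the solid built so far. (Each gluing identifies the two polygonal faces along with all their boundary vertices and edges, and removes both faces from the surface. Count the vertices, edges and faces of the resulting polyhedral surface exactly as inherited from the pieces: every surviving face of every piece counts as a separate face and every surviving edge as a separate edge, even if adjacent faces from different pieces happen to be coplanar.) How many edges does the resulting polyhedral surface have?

A hexagonal pyramid: V=7, E=12, F=7.
Attach a decagonal bipyramid (V=12, E=30, F=20) along a 3-gon: merge 3 vertices and 3 edges, delete both glued faces → V=16, E=39, F=25.
Check: V − E + F = 16 − 39 + 25 = 2.

39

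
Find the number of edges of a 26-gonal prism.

A prism on an n-gon has two n-gon bases and n rectangular sides: V = 2·26 = 52, E = 3·26 = 78, F = 26 + 2 = 28.
Check: V − E + F = 52 − 78 + 28 = 2.

78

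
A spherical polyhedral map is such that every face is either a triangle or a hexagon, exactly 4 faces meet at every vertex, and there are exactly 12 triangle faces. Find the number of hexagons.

Let x be the number of hexagons; then F = 12 + x.
Edge–face incidences: 2E = 3·12 + 6·x = 36 + 6x.
Every vertex has degree 4, so 4V = 2E.
Euler: V − E + F = 2 ⇒ (2E)/4 − E + (12 + x) = 2.
Multiply by 8: 2·(2E) − 4·(2E) + 8·(12 + x) = 16, i.e. 96 + 8x − 2·(36 + 6x) = 16.
Collecting terms: −4x + 24 = 16, so −4x = −8, so x = 2.
Then 2E = 36 + 6·2 = 48, so E = 24, V = 2E/4 = 12, F = 12 + 2 = 14.

2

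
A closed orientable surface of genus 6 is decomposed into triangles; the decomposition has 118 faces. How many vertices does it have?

49

χ = 2 − 2·6 = -10, and every face is a triangle so 3F = 2E.
E = 3·118/2 = 177. Then V = -10 + E − F = -10 + 177 − 118 = 49.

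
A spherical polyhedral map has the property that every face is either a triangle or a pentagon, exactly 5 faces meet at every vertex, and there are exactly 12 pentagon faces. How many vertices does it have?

Let x be the number of triangles; then F = 12 + x.
Edge–face incidences: 2E = 5·12 + 3·x = 60 + 3x.
Every vertex has degree 5, so 5V = 2E.
Euler: V − E + F = 2 ⇒ (2E)/5 − E + (12 + x) = 2.
Multiply by 10: 2·(2E) − 5·(2E) + 10·(12 + x) = 20, i.e. 120 + 10x − 3·(60 + 3x) = 20.
Collecting terms: x − 60 = 20, so x = 80.
Then 2E = 60 + 3·80 = 300, so E = 150, V = 2E/5 = 60, F = 12 + 80 = 92.

60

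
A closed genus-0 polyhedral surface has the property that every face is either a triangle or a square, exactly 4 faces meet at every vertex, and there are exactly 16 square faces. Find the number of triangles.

8

Let x be the number of triangles; then F = 16 + x.
Edge–face incidences: 2E = 4·16 + 3·x = 64 + 3x.
Every vertex has degree 4, so 4V = 2E.
Euler: V − E + F = 2 ⇒ (2E)/4 − E + (16 + x) = 2.
Multiply by 8: 2·(2E) − 4·(2E) + 8·(16 + x) = 16, i.e. 128 + 8x − 2·(64 + 3x) = 16.
Collecting terms: 2x = 16, so x = 8.
Then 2E = 64 + 3·8 = 88, so E = 44, V = 2E/4 = 22, F = 16 + 8 = 24.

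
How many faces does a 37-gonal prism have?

39

A prism on an n-gon has two n-gon bases and n rectangular sides: V = 2·37 = 74, E = 3·37 = 111, F = 37 + 2 = 39.
Check: V − E + F = 74 − 111 + 39 = 2.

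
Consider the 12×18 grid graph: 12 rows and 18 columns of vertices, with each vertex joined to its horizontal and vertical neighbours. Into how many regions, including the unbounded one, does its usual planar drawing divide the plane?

188

The grid has V = 12·18 = 216 vertices and E = 12·17 + 18·11 = 402 edges.
F = 2 − V + E = 2 − 216 + 402 = 188.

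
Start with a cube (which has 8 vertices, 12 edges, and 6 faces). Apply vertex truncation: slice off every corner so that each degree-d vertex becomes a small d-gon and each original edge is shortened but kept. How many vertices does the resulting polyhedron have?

Truncation replaces each original edge-end by a new vertex, so V′ = 2E = 24.
Each original edge survives, and each old vertex of degree d contributes d new edges; summing degrees gives Σd = 2E, so E′ = E + 2E = 3E = 36.
Each original face survives and each original vertex becomes one new face: F′ = F + V = 14.

24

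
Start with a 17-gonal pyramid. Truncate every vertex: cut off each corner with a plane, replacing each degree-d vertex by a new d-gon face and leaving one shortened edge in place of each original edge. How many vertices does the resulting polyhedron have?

The base solid has V = 18, E = 34, F = 18.
Truncation replaces each original edge-end by a new vertex, so V′ = 2E = 68.
Each original edge survives, and each old vertex of degree d contributes d new edges; summing degrees gives Σd = 2E, so E′ = E + 2E = 3E = 102.
Each original face survives and each original vertex becomes one new face: F′ = F + V = 36.

68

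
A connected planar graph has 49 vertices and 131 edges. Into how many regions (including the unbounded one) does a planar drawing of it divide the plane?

84

Euler's formula for a connected plane graph: V − E + F = 2, so F = 2 − 49 + 131 = 84.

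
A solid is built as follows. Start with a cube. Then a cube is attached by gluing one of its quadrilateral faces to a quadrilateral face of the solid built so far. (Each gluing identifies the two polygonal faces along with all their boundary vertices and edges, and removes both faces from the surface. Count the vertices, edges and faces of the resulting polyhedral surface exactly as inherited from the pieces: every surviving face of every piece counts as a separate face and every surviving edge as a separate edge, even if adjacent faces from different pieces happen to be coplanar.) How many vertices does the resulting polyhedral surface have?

A cube: V=8, E=12, F=6.
Attach a cube (V=8, E=12, F=6) along a 4-gon: merge 4 vertices and 4 edges, delete both glued faces → V=12, E=20, F=10.
Check: V − E + F = 12 − 20 + 10 = 2.

12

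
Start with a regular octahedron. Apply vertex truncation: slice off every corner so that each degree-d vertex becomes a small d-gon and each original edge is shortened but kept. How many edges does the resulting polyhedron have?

The base solid has V = 6, E = 12, F = 8.
Truncation replaces each original edge-end by a new vertex, so V′ = 2E = 24.
Each original edge survives, and each old vertex of degree d contributes d new edges; summing degrees gives Σd = 2E, so E′ = E + 2E = 3E = 36.
Each original face survives and each original vertex becomes one new face: F′ = F + V = 14.

36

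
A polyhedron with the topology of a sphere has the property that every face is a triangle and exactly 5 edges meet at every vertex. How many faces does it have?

20

Each face has 3 edges and each edge borders two faces, so 2E = 3F.
Each vertex has degree 5, so 5V = 2E and hence V = 3F/5.
Euler: V − E + F = 2 ⇒ (3F/5) − (3F/2) + F = 2.
Multiply by 10: (6 − 15 + 10)F = 20, i.e. 1F = 20.
So F = 20, E = 3·20/2 = 30, V = 3·20/5 = 12.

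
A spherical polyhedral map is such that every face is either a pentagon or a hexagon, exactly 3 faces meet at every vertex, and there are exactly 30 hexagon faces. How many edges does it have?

Let x be the number of pentagons; then F = 30 + x.
Edge–face incidences: 2E = 6·30 + 5·x = 180 + 5x.
Every vertex has degree 3, so 3V = 2E.
Euler: V − E + F = 2 ⇒ (2E)/3 − E + (30 + x) = 2.
Multiply by 6: 2·(2E) − 3·(2E) + 6·(30 + x) = 12, i.e. 180 + 6x − (180 + 5x) = 12.
Collecting terms: x = 12.
Then 2E = 180 + 5·12 = 240, so E = 120, V = 2E/3 = 80, F = 30 + 12 = 42.

120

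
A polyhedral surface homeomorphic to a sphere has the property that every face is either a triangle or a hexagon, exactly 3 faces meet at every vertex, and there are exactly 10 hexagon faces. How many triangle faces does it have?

4

Let x be the number of triangles; then F = 10 + x.
Edge–face incidences: 2E = 6·10 + 3·x = 60 + 3x.
Every vertex has degree 3, so 3V = 2E.
Euler: V − E + F = 2 ⇒ (2E)/3 − E + (10 + x) = 2.
Multiply by 6: 2·(2E) − 3·(2E) + 6·(10 + x) = 12, i.e. 60 + 6x − (60 + 3x) = 12.
Collecting terms: 3x = 12, so x = 4.
Then 2E = 60 + 3·4 = 72, so E = 36, V = 2E/3 = 24, F = 10 + 4 = 14.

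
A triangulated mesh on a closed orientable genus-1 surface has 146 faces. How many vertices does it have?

χ = 2 − 2·1 = 0, and every face is a triangle so 3F = 2E.
E = 3·146/2 = 219. Then V = 0 + E − F = 0 + 219 − 146 = 73.

73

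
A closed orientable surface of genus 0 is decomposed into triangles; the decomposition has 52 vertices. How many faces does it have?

χ = 2 − 2·0 = 2, and every face is a triangle so 3F = 2E.
V − E + F = 2 with E = 3F/2 gives 52 − (3/2 − 1)·F = 2, so F = 100 and E = 150.

100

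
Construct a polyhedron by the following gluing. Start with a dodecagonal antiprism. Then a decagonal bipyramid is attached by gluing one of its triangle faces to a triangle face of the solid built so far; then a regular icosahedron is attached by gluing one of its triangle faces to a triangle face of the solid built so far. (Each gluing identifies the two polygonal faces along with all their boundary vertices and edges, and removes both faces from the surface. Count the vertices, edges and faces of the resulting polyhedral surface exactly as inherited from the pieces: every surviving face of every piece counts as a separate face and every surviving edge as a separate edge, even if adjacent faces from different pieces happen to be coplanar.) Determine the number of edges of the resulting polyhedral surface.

A dodecagonal antiprism: V=24, E=48, F=26.
Attach a decagonal bipyramid (V=12, E=30, F=20) along a 3-gon: merge 3 vertices and 3 edges, delete both glued faces → V=33, E=75, F=44.
Attach a regular icosahedron (V=12, E=30, F=20) along a 3-gon: merge 3 vertices and 3 edges, delete both glued faces → V=42, E=102, F=62.
Check: V − E + F = 42 − 102 + 62 = 2.

102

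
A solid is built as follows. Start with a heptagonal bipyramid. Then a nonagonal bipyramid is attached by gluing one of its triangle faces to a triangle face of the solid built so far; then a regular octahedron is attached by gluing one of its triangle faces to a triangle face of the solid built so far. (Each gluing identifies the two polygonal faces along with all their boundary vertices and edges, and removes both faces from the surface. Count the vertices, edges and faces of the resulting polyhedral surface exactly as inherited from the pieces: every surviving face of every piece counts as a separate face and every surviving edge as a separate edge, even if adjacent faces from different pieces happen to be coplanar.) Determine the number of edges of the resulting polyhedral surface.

A heptagonal bipyramid: V=9, E=21, F=14.
Attach a nonagonal bipyramid (V=11, E=27, F=18) along a 3-gon: merge 3 vertices and 3 edges, delete both glued faces → V=17, E=45, F=30.
Attach a regular octahedron (V=6, E=12, F=8) along a 3-gon: merge 3 vertices and 3 edges, delete both glued faces → V=20, E=54, F=36.
Check: V − E + F = 20 − 54 + 36 = 2.

54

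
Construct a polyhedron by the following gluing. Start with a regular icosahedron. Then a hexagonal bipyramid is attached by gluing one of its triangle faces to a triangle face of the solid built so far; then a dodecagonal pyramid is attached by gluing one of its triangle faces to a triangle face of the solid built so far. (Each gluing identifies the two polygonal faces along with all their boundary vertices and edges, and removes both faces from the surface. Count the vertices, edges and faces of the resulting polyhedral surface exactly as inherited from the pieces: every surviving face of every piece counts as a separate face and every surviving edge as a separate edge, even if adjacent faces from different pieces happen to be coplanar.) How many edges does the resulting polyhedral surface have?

66

A regular icosahedron: V=12, E=30, F=20.
Attach a hexagonal bipyramid (V=8, E=18, F=12) along a 3-gon: merge 3 vertices and 3 edges, delete both glued faces → V=17, E=45, F=30.
Attach a dodecagonal pyramid (V=13, E=24, F=13) along a 3-gon: merge 3 vertices and 3 edges, delete both glued faces → V=27, E=66, F=41.
Check: V − E + F = 27 − 66 + 41 = 2.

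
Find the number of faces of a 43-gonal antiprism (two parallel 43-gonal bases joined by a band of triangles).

An antiprism on an n-gon has two n-gon caps and 2n triangles: V = 2·43 = 86, E = 4·43 = 172, F = 2·43 + 2 = 88.
Check: V − E + F = 86 − 172 + 88 = 2.

88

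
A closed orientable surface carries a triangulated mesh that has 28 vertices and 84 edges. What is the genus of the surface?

1

Every face is a triangle and each edge borders two faces, so 3F = 2·84, giving F = 56.
χ = V − E + F = 28 − 84 + 56 = 0.
For a closed orientable surface χ = 2 − 2g, so g = (2 − (0))/2 = 1.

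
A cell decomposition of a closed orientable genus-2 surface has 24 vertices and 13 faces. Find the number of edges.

39

For a closed orientable surface of genus 2, χ = 2 − 2·2 = -2.
E = V + F − (-2) = 24 + 13 − (-2) = 39.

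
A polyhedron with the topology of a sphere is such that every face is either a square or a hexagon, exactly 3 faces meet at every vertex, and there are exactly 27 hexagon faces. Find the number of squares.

6

Let x be the number of squares; then F = 27 + x.
Edge–face incidences: 2E = 6·27 + 4·x = 162 + 4x.
Every vertex has degree 3, so 3V = 2E.
Euler: V − E + F = 2 ⇒ (2E)/3 − E + (27 + x) = 2.
Multiply by 6: 2·(2E) − 3·(2E) + 6·(27 + x) = 12, i.e. 162 + 6x − (162 + 4x) = 12.
Collecting terms: 2x = 12, so x = 6.
Then 2E = 162 + 4·6 = 186, so E = 93, V = 2E/3 = 62, F = 27 + 6 = 33.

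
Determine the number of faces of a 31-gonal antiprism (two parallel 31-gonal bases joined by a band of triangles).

64

An antiprism on an n-gon has two n-gon caps and 2n triangles: V = 2·31 = 62, E = 4·31 = 124, F = 2·31 + 2 = 64.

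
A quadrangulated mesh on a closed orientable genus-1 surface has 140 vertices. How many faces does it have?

140

χ = 2 − 2·1 = 0, and every face is a square so 4F = 2E.
V − E + F = 0 with E = 4F/2 gives 140 − (4/2 − 1)·F = 0, so F = 140 and E = 280.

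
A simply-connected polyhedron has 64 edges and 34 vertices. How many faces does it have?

Here V − E + F = 2.
F = 2 − V + E = 2 − 34 + 64 = 32.

32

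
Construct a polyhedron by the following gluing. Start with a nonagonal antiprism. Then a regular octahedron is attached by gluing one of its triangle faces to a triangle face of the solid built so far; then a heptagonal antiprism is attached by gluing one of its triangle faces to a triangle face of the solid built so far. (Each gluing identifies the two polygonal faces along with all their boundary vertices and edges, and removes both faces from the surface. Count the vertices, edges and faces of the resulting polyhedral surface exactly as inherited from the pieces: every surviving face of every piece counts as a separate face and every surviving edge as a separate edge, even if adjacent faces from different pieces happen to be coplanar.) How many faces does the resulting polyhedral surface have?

40

A nonagonal antiprism: V=18, E=36, F=20.
Attach a regular octahedron (V=6, E=12, F=8) along a 3-gon: merge 3 vertices and 3 edges, delete both glued faces → V=21, E=45, F=26.
Attach a heptagonal antiprism (V=14, E=28, F=16) along a 3-gon: merge 3 vertices and 3 edges, delete both glued faces → V=32, E=70, F=40.
Check: V − E + F = 32 − 70 + 40 = 2.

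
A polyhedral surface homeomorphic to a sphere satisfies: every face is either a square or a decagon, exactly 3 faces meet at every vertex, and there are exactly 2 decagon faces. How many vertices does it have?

Let x be the number of squares; then F = 2 + x.
Edge–face incidences: 2E = 10·2 + 4·x = 20 + 4x.
Every vertex has degree 3, so 3V = 2E.
Euler: V − E + F = 2 ⇒ (2E)/3 − E + (2 + x) = 2.
Multiply by 6: 2·(2E) − 3·(2E) + 6·(2 + x) = 12, i.e. 12 + 6x − (20 + 4x) = 12.
Collecting terms: 2x − 8 = 12, so 2x = 20, so x = 10.
Then 2E = 20 + 4·10 = 60, so E = 30, V = 2E/3 = 20, F = 2 + 10 = 12.

20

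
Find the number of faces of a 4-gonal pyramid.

A pyramid on an n-gon base has one n-gon and n triangles: V = 4 + 1 = 5, E = 2·4 = 8, F = 4 + 1 = 5.

5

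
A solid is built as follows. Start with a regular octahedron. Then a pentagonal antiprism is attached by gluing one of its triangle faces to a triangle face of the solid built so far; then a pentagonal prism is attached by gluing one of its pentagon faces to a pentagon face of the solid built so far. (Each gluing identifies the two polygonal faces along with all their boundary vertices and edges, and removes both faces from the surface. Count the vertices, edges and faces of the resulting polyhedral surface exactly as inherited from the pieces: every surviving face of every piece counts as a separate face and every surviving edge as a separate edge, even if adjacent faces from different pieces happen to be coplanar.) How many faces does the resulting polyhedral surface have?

A regular octahedron: V=6, E=12, F=8.
Attach a pentagonal antiprism (V=10, E=20, F=12) along a 3-gon: merge 3 vertices and 3 edges, delete both glued faces → V=13, E=29, F=18.
Attach a pentagonal prism (V=10, E=15, F=7) along a 5-gon: merge 5 vertices and 5 edges, delete both glued faces → V=18, E=39, F=23.
Check: V − E + F = 18 − 39 + 23 = 2.

23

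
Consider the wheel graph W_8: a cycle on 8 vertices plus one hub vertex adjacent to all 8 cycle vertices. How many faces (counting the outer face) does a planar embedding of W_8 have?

W_8 has V = 8 + 1 = 9 vertices and E = 2·8 = 16 edges.
By Euler's formula F = 2 − V + E = 2 − 9 + 16 = 9.

9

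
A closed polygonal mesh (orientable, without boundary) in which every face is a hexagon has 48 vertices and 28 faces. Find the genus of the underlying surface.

5

Every face is a hexagon, so 2E = 6·28 = 168, giving E = 84.
χ = V − E + F = 48 − 84 + 28 = -8.
For a closed orientable surface χ = 2 − 2g, so g = (2 − (-8))/2 = 5.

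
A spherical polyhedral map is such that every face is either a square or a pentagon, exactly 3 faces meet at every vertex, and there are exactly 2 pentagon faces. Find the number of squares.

Let x be the number of squares; then F = 2 + x.
Edge–face incidences: 2E = 5·2 + 4·x = 10 + 4x.
Every vertex has degree 3, so 3V = 2E.
Euler: V − E + F = 2 ⇒ (2E)/3 − E + (2 + x) = 2.
Multiply by 6: 2·(2E) − 3·(2E) + 6·(2 + x) = 12, i.e. 12 + 6x − (10 + 4x) = 12.
Collecting terms: 2x + 2 = 12, so 2x = 10, so x = 5.
Then 2E = 10 + 4·5 = 30, so E = 15, V = 2E/3 = 10, F = 2 + 5 = 7.

5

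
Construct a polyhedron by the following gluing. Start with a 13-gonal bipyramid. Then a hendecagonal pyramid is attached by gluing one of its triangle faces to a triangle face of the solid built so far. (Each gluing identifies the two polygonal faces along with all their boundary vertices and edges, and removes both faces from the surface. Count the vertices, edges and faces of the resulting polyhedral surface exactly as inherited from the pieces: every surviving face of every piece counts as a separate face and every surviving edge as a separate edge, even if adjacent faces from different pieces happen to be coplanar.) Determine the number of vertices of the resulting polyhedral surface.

A 13-gonal bipyramid: V=15, E=39, F=26.
Attach a hendecagonal pyramid (V=12, E=22, F=12) along a 3-gon: merge 3 vertices and 3 edges, delete both glued faces → V=24, E=58, F=36.
Check: V − E + F = 24 − 58 + 36 = 2.

24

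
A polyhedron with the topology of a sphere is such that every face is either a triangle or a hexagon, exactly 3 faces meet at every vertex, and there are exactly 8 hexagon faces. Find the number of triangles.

4

Let x be the number of triangles; then F = 8 + x.
Edge–face incidences: 2E = 6·8 + 3·x = 48 + 3x.
Every vertex has degree 3, so 3V = 2E.
Euler: V − E + F = 2 ⇒ (2E)/3 − E + (8 + x) = 2.
Multiply by 6: 2·(2E) − 3·(2E) + 6·(8 + x) = 12, i.e. 48 + 6x − (48 + 3x) = 12.
Collecting terms: 3x = 12, so x = 4.
Then 2E = 48 + 3·4 = 60, so E = 30, V = 2E/3 = 20, F = 8 + 4 = 12.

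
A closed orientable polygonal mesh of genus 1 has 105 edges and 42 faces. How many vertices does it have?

63

For a closed orientable surface of genus 1, χ = 2 − 2·1 = 0.
V = 0 + E − F = 0 + 105 − 42 = 63.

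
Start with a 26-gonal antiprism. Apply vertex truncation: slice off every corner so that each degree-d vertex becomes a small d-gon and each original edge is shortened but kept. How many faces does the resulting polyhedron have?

106

The base solid has V = 52, E = 104, F = 54.
Truncation replaces each original edge-end by a new vertex, so V′ = 2E = 208.
Each original edge survives, and each old vertex of degree d contributes d new edges; summing degrees gives Σd = 2E, so E′ = E + 2E = 3E = 312.
Each original face survives and each original vertex becomes one new face: F′ = F + V = 106.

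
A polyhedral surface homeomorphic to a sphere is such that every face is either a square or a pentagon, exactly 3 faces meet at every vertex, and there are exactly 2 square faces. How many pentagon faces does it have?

Let x be the number of pentagons; then F = 2 + x.
Edge–face incidences: 2E = 4·2 + 5·x = 8 + 5x.
Every vertex has degree 3, so 3V = 2E.
Euler: V − E + F = 2 ⇒ (2E)/3 − E + (2 + x) = 2.
Multiply by 6: 2·(2E) − 3·(2E) + 6·(2 + x) = 12, i.e. 12 + 6x − (8 + 5x) = 12.
Collecting terms: x + 4 = 12, so x = 8.
Then 2E = 8 + 5·8 = 48, so E = 24, V = 2E/3 = 16, F = 2 + 8 = 10.

8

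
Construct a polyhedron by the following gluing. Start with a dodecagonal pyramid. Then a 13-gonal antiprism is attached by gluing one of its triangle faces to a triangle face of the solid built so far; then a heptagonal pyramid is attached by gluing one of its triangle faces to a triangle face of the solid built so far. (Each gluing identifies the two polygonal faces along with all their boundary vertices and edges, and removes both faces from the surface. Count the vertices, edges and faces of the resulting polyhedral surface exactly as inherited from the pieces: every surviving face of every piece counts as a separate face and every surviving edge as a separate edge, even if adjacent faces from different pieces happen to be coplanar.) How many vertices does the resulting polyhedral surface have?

41

A dodecagonal pyramid: V=13, E=24, F=13.
Attach a 13-gonal antiprism (V=26, E=52, F=28) along a 3-gon: merge 3 vertices and 3 edges, delete both glued faces → V=36, E=73, F=39.
Attach a heptagonal pyramid (V=8, E=14, F=8) along a 3-gon: merge 3 vertices and 3 edges, delete both glued faces → V=41, E=84, F=45.
Check: V − E + F = 41 − 84 + 45 = 2.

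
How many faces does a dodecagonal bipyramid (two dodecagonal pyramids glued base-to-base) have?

24

A bipyramid over an n-gon has 2n triangular faces and n + 2 vertices: V = 12 + 2 = 14, E = 3·12 = 36, F = 2·12 = 24.
Check: V − E + F = 14 − 36 + 24 = 2.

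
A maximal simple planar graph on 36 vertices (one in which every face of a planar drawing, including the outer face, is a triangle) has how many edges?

In a plane triangulation 3F = 2E and V − E + F = 2, so E = 3V − 6 = 3·36 − 6 = 102.

102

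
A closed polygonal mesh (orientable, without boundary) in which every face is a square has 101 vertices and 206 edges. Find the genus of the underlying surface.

Every face is a square and each edge borders two faces, so 4F = 2·206, giving F = 103.
χ = V − E + F = 101 − 206 + 103 = -2.
For a closed orientable surface χ = 2 − 2g, so g = (2 − (-2))/2 = 2.

2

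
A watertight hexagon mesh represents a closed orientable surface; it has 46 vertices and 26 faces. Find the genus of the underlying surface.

4

Every face is a hexagon, so 2E = 6·26 = 156, giving E = 78.
χ = V − E + F = 46 − 78 + 26 = -6.
For a closed orientable surface χ = 2 − 2g, so g = (2 − (-6))/2 = 4.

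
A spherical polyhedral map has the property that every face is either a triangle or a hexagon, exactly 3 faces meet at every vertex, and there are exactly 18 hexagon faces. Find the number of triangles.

Let x be the number of triangles; then F = 18 + x.
Edge–face incidences: 2E = 6·18 + 3·x = 108 + 3x.
Every vertex has degree 3, so 3V = 2E.
Euler: V − E + F = 2 ⇒ (2E)/3 − E + (18 + x) = 2.
Multiply by 6: 2·(2E) − 3·(2E) + 6·(18 + x) = 12, i.e. 108 + 6x − (108 + 3x) = 12.
Collecting terms: 3x = 12, so x = 4.
Then 2E = 108 + 3·4 = 120, so E = 60, V = 2E/3 = 40, F = 18 + 4 = 22.

4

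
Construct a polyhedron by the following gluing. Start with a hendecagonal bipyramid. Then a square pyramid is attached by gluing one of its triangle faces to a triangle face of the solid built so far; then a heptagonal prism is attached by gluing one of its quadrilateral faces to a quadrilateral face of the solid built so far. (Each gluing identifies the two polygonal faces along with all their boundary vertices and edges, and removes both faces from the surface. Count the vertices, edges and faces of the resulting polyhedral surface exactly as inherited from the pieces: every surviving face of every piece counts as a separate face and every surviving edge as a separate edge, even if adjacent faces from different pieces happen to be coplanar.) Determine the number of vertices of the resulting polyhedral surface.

25

A hendecagonal bipyramid: V=13, E=33, F=22.
Attach a square pyramid (V=5, E=8, F=5) along a 3-gon: merge 3 vertices and 3 edges, delete both glued faces → V=15, E=38, F=25.
Attach a heptagonal prism (V=14, E=21, F=9) along a 4-gon: merge 4 vertices and 4 edges, delete both glued faces → V=25, E=55, F=32.
Check: V − E + F = 25 − 55 + 32 = 2.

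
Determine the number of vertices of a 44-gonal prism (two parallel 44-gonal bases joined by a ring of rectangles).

A prism on an n-gon has two n-gon bases and n rectangular sides: V = 2·44 = 88, E = 3·44 = 132, F = 44 + 2 = 46.
Check: V − E + F = 88 − 132 + 46 = 2.

88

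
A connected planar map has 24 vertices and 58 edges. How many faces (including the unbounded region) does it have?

Euler's formula for a connected plane graph: V − E + F = 2, so F = 2 − 24 + 58 = 36.

36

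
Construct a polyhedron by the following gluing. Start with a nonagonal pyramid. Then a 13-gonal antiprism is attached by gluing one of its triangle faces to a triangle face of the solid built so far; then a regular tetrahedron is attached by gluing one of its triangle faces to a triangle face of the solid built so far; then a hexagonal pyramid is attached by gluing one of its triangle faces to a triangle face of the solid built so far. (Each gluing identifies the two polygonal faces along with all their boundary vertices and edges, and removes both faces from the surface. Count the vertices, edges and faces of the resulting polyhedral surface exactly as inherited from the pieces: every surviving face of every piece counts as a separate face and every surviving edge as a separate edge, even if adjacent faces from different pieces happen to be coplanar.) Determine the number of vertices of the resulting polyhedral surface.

A nonagonal pyramid: V=10, E=18, F=10.
Attach a 13-gonal antiprism (V=26, E=52, F=28) along a 3-gon: merge 3 vertices and 3 edges, delete both glued faces → V=33, E=67, F=36.
Attach a regular tetrahedron (V=4, E=6, F=4) along a 3-gon: merge 3 vertices and 3 edges, delete both glued faces → V=34, E=70, F=38.
Attach a hexagonal pyramid (V=7, E=12, F=7) along a 3-gon: merge 3 vertices and 3 edges, delete both glued faces → V=38, E=79, F=43.
Check: V − E + F = 38 − 79 + 43 = 2.

38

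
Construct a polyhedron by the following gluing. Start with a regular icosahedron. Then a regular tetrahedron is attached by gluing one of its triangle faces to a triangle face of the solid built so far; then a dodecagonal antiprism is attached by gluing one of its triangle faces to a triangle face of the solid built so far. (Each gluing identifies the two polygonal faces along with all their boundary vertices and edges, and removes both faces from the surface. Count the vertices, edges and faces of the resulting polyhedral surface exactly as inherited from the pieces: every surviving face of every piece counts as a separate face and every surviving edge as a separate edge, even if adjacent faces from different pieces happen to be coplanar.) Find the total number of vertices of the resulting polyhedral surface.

A regular icosahedron: V=12, E=30, F=20.
Attach a regular tetrahedron (V=4, E=6, F=4) along a 3-gon: merge 3 vertices and 3 edges, delete both glued faces → V=13, E=33, F=22.
Attach a dodecagonal antiprism (V=24, E=48, F=26) along a 3-gon: merge 3 vertices and 3 edges, delete both glued faces → V=34, E=78, F=46.
Check: V − E + F = 34 − 78 + 46 = 2.

34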